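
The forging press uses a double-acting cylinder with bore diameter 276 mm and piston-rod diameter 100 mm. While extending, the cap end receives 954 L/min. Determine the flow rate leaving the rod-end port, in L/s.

Q_out ≈ 13.8 L/s

Cap-side area A_cap = π/4 × (276 mm)² = 59830 mm^2
Rod-side annular area A_ann = π/4 × (276² − 100²) = 51970 mm^2
Piston speed v = Q_in/A_cap; rod-end outflow Q_out = v × A_ann = Q_in × A_ann/A_cap.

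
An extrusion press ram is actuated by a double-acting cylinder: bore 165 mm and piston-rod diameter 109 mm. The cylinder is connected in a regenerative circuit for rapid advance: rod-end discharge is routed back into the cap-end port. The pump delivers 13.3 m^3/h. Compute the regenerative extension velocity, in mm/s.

v ≈ 396 mm/s

In regeneration the rod-end outflow joins the pump flow into the cap end, so the net volume the pump must supply per unit advance equals the rod cross-section area.
Rod cross-section A_rod = π/4 × (109 mm)² = 9331 mm^2
v = Q_pump / A_rod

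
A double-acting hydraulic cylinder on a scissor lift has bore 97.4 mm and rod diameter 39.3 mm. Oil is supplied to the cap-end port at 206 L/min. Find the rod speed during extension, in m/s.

Cap-side area A_cap = π/4 × (97.4 mm)² = 7451 mm^2
v = Q / A

v ≈ 0.461 m/s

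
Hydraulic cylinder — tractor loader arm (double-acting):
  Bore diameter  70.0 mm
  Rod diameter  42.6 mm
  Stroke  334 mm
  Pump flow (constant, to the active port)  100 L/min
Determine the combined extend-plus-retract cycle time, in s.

Cap-side area A_cap = π/4 × (70.0 mm)² = 3848 mm^2
Rod-side annular area A_ann = π/4 × (70.0² − 42.6²) = 2423 mm^2
t_ext = A_cap·L/Q = 0.7712 s
t_ret = A_ann·L/Q = 0.4856 s
t_cycle = t_ext + t_ret

t ≈ 1.26 s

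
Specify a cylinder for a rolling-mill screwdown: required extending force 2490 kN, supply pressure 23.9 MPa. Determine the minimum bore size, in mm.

Extension force acts on the full piston face: F = P × (π/4)D².
D = √(4F / (πP)) = √(4 × 2490 kN / (π × 23.9 MPa))

D ≈ 364 mm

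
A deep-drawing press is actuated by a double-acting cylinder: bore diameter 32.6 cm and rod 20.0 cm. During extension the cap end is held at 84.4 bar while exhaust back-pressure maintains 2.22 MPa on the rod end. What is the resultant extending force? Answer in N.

F ≈ 5.89e5 N

Cap-side area A_cap = π/4 × (32.6 cm)² = 834.7 cm^2
Rod-side annular area A_ann = π/4 × (32.6² − 20.0²) = 520.5 cm^2
Net thrust = P_cap·A_cap − P_rod·A_ann = 7.045e5 N − 1.156e5 N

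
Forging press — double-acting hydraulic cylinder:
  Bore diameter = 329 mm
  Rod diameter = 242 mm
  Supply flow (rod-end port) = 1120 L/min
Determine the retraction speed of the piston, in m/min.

Rod-side annular area A_ann = π/4 × (329² − 242²) = 39020 mm^2
Flow into the rod-end port fills the annular volume.
v = Q / A

v ≈ 28.7 m/min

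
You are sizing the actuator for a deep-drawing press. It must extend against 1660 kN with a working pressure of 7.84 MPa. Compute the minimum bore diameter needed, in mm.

D ≈ 519 mm

Extension force acts on the full piston face: F = P × (π/4)D².
D = √(4F / (πP)) = √(4 × 1660 kN / (π × 7.84 MPa))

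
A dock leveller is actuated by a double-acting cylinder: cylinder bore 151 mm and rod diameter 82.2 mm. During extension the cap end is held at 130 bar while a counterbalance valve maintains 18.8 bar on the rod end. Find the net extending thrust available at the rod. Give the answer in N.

F ≈ 2.09e5 N

Cap-side area A_cap = π/4 × (151 mm)² = 17910 mm^2
Rod-side annular area A_ann = π/4 × (151² − 82.2²) = 12600 mm^2
Net thrust = P_cap·A_cap − P_rod·A_ann = 2.328e5 N − 23690 N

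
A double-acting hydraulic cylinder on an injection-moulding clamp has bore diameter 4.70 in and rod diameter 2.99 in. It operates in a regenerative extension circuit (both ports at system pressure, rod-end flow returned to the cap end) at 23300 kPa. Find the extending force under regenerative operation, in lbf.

F ≈ 23700 lbf

With equal pressure on both faces, forces on the annular region cancel; the net push is pressure × rod cross-section.
Rod cross-section A_rod = π/4 × (2.99 in)² = 7.022 in^2
F = P × A_rod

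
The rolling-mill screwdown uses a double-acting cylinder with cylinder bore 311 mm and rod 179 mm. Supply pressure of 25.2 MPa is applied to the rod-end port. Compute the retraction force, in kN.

Rod-side annular area A_ann = π/4 × (311² − 179²) = 50800 mm^2
On retraction the pressure acts on the annular area (bore minus rod).
F = P × A_ann

F ≈ 1280 kN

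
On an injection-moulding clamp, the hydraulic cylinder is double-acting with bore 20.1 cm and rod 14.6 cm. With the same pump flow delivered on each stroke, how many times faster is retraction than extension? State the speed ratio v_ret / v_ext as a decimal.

Cap-side area A_cap = π/4 × (20.1 cm)² = 317.3 cm^2
Rod-side annular area A_ann = π/4 × (20.1² − 14.6²) = 149.9 cm^2
For equal Q, v ∝ 1/A, so v_ret/v_ext = A_cap/A_ann.

v_ret/v_ext ≈ 2.12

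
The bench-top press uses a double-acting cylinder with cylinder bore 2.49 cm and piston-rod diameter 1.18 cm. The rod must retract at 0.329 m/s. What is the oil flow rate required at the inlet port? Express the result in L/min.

Q ≈ 7.45 L/min

Rod-side annular area A_ann = π/4 × (2.49² − 1.18²) = 3.776 cm^2
Q = A × v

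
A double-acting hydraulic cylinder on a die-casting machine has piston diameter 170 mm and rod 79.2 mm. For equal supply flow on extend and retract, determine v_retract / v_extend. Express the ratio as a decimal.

Cap-side area A_cap = π/4 × (170 mm)² = 22700 mm^2
Rod-side annular area A_ann = π/4 × (170² − 79.2²) = 17770 mm^2
For equal Q, v ∝ 1/A, so v_ret/v_ext = A_cap/A_ann.

v_ret/v_ext ≈ 1.28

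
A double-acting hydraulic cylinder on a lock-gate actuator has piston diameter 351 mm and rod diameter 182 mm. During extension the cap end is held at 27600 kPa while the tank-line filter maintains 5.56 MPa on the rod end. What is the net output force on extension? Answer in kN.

Cap-side area A_cap = π/4 × (351 mm)² = 96760 mm^2
Rod-side annular area A_ann = π/4 × (351² − 182²) = 70750 mm^2
Net thrust = P_cap·A_cap − P_rod·A_ann = 2671 kN − 393.3 kN

F ≈ 2280 kN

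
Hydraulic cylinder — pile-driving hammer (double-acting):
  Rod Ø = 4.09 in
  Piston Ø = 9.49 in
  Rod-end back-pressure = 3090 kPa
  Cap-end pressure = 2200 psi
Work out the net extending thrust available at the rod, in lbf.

F ≈ 1.30e5 lbf

Cap-side area A_cap = π/4 × (9.49 in)² = 70.73 in^2
Rod-side annular area A_ann = π/4 × (9.49² − 4.09²) = 57.59 in^2
Net thrust = P_cap·A_cap − P_rod·A_ann = 1.556e5 lbf − 25810 lbf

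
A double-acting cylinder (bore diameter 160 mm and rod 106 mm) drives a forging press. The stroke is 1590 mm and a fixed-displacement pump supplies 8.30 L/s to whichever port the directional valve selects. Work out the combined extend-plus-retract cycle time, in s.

t ≈ 6.01 s

Cap-side area A_cap = π/4 × (160 mm)² = 20110 mm^2
Rod-side annular area A_ann = π/4 × (160² − 106²) = 11280 mm^2
t_ext = A_cap·L/Q = 3.852 s
t_ret = A_ann·L/Q = 2.161 s
t_cycle = t_ext + t_ret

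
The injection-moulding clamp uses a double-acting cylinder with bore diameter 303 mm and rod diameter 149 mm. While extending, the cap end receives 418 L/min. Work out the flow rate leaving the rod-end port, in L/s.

Q_out ≈ 5.28 L/s

Cap-side area A_cap = π/4 × (303 mm)² = 72110 mm^2
Rod-side annular area A_ann = π/4 × (303² − 149²) = 54670 mm^2
Piston speed v = Q_in/A_cap; rod-end outflow Q_out = v × A_ann = Q_in × A_ann/A_cap.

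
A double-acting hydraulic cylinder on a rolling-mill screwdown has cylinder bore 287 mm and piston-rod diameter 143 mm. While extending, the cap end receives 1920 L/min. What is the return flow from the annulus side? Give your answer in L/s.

Q_out ≈ 24.1 L/s

Cap-side area A_cap = π/4 × (287 mm)² = 64690 mm^2
Rod-side annular area A_ann = π/4 × (287² − 143²) = 48630 mm^2
Piston speed v = Q_in/A_cap; rod-end outflow Q_out = v × A_ann = Q_in × A_ann/A_cap.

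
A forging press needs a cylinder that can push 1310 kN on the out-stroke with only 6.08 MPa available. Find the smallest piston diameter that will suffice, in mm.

Extension force acts on the full piston face: F = P × (π/4)D².
D = √(4F / (πP)) = √(4 × 1310 kN / (π × 6.08 MPa))

D ≈ 524 mm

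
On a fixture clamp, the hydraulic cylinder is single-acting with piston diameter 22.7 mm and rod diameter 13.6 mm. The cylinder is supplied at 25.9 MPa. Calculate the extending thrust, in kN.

Cap-side area A_cap = π/4 × (22.7 mm)² = 404.7 mm^2
F = P × A_cap = 25.9 MPa × A_cap

F ≈ 10.5 kN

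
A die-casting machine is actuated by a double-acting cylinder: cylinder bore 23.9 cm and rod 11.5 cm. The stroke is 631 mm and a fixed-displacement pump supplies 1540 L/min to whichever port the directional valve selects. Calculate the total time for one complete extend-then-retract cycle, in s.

Cap-side area A_cap = π/4 × (23.9 cm)² = 448.6 cm^2
Rod-side annular area A_ann = π/4 × (23.9² − 11.5²) = 344.8 cm^2
t_ext = A_cap·L/Q = 1.103 s
t_ret = A_ann·L/Q = 0.8476 s
t_cycle = t_ext + t_ret

t ≈ 1.95 s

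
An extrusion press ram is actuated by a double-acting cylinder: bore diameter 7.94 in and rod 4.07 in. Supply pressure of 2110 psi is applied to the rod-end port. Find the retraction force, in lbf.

F ≈ 77000 lbf

Rod-side annular area A_ann = π/4 × (7.94² − 4.07²) = 36.50 in^2
On retraction the pressure acts on the annular area (bore minus rod).
F = P × A_ann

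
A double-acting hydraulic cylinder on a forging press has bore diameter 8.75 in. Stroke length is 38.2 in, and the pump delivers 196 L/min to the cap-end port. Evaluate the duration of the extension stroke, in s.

t ≈ 11.5 s

Cap-side area A_cap = π/4 × (8.75 in)² = 60.13 in^2
Swept volume V = A × L; t = V / Q = A·L / Q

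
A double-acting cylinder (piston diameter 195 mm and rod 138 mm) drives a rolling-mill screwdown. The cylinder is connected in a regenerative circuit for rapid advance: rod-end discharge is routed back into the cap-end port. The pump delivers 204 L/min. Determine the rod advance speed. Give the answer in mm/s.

v ≈ 227 mm/s

In regeneration the rod-end outflow joins the pump flow into the cap end, so the net volume the pump must supply per unit advance equals the rod cross-section area.
Rod cross-section A_rod = π/4 × (138 mm)² = 14960 mm^2
v = Q_pump / A_rod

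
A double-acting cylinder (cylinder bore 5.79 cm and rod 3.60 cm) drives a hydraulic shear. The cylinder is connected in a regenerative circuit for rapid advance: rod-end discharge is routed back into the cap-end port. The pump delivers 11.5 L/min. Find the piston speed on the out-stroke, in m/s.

In regeneration the rod-end outflow joins the pump flow into the cap end, so the net volume the pump must supply per unit advance equals the rod cross-section area.
Rod cross-section A_rod = π/4 × (3.60 cm)² = 10.18 cm^2
v = Q_pump / A_rod

v ≈ 0.188 m/s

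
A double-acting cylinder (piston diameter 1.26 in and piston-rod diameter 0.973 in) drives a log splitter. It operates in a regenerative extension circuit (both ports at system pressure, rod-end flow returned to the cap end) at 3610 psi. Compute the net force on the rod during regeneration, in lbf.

F ≈ 2680 lbf

With equal pressure on both faces, forces on the annular region cancel; the net push is pressure × rod cross-section.
Rod cross-section A_rod = π/4 × (0.973 in)² = 0.7436 in^2
F = P × A_rod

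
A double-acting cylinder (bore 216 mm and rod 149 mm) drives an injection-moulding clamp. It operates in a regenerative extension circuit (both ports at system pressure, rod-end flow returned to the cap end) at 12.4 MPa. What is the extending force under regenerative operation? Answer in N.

F ≈ 2.16e5 N

With equal pressure on both faces, forces on the annular region cancel; the net push is pressure × rod cross-section.
Rod cross-section A_rod = π/4 × (149 mm)² = 17440 mm^2
F = P × A_rod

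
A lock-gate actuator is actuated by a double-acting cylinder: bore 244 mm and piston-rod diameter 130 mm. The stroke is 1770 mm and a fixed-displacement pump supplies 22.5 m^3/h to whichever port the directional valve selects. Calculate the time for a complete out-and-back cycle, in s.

t ≈ 22.7 s

Cap-side area A_cap = π/4 × (244 mm)² = 46760 mm^2
Rod-side annular area A_ann = π/4 × (244² − 130²) = 33490 mm^2
t_ext = A_cap·L/Q = 13.24 s
t_ret = A_ann·L/Q = 9.483 s
t_cycle = t_ext + t_ret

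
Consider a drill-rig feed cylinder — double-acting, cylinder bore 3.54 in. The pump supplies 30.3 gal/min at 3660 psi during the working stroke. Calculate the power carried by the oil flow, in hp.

Hydraulic power = P × Q

W ≈ 64.7 hp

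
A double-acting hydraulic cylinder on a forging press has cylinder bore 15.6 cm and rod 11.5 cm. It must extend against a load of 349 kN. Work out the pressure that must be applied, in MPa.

P ≈ 18.3 MPa

Cap-side area A_cap = π/4 × (15.6 cm)² = 191.1 cm^2
P = F / A = 349 kN / A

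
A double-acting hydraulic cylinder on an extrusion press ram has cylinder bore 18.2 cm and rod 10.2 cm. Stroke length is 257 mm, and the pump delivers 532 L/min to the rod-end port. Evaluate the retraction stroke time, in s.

t ≈ 0.517 s

Rod-side annular area A_ann = π/4 × (18.2² − 10.2²) = 178.4 cm^2
Swept volume V = A × L; t = V / Q = A·L / Q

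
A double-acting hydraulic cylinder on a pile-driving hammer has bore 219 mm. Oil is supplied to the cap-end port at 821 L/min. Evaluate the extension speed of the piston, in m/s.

v ≈ 0.363 m/s

Cap-side area A_cap = π/4 × (219 mm)² = 37670 mm^2
v = Q / A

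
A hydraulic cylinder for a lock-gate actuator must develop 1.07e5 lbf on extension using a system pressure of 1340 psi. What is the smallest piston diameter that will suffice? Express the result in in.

Extension force acts on the full piston face: F = P × (π/4)D².
D = √(4F / (πP)) = √(4 × 1.07e5 lbf / (π × 1340 psi))

D ≈ 10.1 in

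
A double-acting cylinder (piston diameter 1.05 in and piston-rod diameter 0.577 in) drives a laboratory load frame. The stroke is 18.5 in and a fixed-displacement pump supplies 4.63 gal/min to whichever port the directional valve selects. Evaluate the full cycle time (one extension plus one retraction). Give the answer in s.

Cap-side area A_cap = π/4 × (1.05 in)² = 0.8659 in^2
Rod-side annular area A_ann = π/4 × (1.05² − 0.577²) = 0.6044 in^2
t_ext = A_cap·L/Q = 0.8987 s
t_ret = A_ann·L/Q = 0.6273 s
t_cycle = t_ext + t_ret

t ≈ 1.53 s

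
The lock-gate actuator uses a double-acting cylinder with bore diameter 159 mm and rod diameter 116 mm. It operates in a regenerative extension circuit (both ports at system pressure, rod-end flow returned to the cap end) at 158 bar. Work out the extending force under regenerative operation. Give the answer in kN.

F ≈ 167 kN

With equal pressure on both faces, forces on the annular region cancel; the net push is pressure × rod cross-section.
Rod cross-section A_rod = π/4 × (116 mm)² = 10570 mm^2
F = P × A_rod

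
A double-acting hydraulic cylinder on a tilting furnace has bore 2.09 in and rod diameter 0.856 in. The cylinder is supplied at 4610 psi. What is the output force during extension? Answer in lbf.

F ≈ 15800 lbf

Cap-side area A_cap = π/4 × (2.09 in)² = 3.431 in^2
F = P × A_cap = 4610 psi × A_cap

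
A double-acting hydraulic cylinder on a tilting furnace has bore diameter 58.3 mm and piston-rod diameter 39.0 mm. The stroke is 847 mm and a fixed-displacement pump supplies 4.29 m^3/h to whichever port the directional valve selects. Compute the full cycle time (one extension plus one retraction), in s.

Cap-side area A_cap = π/4 × (58.3 mm)² = 2669 mm^2
Rod-side annular area A_ann = π/4 × (58.3² − 39.0²) = 1475 mm^2
t_ext = A_cap·L/Q = 1.897 s
t_ret = A_ann·L/Q = 1.048 s
t_cycle = t_ext + t_ret

t ≈ 2.95 s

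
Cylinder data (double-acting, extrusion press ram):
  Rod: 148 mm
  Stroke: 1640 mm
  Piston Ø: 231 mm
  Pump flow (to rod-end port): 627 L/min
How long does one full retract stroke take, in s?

t ≈ 3.88 s

Rod-side annular area A_ann = π/4 × (231² − 148²) = 24710 mm^2
Swept volume V = A × L; t = V / Q = A·L / Q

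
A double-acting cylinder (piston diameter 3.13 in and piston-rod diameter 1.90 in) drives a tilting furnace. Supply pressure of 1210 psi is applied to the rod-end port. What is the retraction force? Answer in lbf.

F ≈ 5880 lbf

Rod-side annular area A_ann = π/4 × (3.13² − 1.90²) = 4.859 in^2
On retraction the pressure acts on the annular area (bore minus rod).
F = P × A_ann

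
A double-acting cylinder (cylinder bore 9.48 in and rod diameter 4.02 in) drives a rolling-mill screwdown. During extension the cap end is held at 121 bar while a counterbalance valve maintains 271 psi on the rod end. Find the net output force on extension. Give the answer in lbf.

Cap-side area A_cap = π/4 × (9.48 in)² = 70.58 in^2
Rod-side annular area A_ann = π/4 × (9.48² − 4.02²) = 57.89 in^2
Net thrust = P_cap·A_cap − P_rod·A_ann = 1.239e5 lbf − 15690 lbf

F ≈ 1.08e5 lbf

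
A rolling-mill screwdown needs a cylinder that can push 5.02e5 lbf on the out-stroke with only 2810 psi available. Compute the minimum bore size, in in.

Extension force acts on the full piston face: F = P × (π/4)D².
D = √(4F / (πP)) = √(4 × 5.02e5 lbf / (π × 2810 psi))

D ≈ 15.1 in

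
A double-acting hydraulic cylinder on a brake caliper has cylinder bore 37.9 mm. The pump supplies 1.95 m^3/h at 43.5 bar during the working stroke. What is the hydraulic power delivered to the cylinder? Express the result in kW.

W ≈ 2.36 kW

Hydraulic power = P × Q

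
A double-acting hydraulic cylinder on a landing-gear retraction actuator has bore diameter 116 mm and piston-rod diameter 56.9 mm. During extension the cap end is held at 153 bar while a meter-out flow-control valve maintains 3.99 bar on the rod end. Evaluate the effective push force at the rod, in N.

Cap-side area A_cap = π/4 × (116 mm)² = 10570 mm^2
Rod-side annular area A_ann = π/4 × (116² − 56.9²) = 8026 mm^2
Net thrust = P_cap·A_cap − P_rod·A_ann = 1.617e5 N − 3202 N

F ≈ 1.58e5 N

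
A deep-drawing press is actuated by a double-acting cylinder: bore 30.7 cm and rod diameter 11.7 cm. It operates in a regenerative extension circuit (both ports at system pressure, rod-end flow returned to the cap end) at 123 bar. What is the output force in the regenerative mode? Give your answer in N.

F ≈ 1.32e5 N

With equal pressure on both faces, forces on the annular region cancel; the net push is pressure × rod cross-section.
Rod cross-section A_rod = π/4 × (11.7 cm)² = 107.5 cm^2
F = P × A_rod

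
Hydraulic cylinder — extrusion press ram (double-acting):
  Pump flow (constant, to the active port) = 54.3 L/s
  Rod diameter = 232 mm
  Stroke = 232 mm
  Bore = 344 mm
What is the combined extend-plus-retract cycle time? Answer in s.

Cap-side area A_cap = π/4 × (344 mm)² = 92940 mm^2
Rod-side annular area A_ann = π/4 × (344² − 232²) = 50670 mm^2
t_ext = A_cap·L/Q = 0.3971 s
t_ret = A_ann·L/Q = 0.2165 s
t_cycle = t_ext + t_ret

t ≈ 0.614 s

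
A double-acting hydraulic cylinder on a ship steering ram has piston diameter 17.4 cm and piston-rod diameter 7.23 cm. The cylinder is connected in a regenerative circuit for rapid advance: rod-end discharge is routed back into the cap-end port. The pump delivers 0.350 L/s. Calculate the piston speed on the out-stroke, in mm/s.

v ≈ 85.3 mm/s

In regeneration the rod-end outflow joins the pump flow into the cap end, so the net volume the pump must supply per unit advance equals the rod cross-section area.
Rod cross-section A_rod = π/4 × (7.23 cm)² = 41.06 cm^2
v = Q_pump / A_rod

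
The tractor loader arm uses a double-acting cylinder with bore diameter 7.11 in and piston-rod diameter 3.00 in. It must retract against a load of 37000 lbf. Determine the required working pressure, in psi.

Rod-side annular area A_ann = π/4 × (7.11² − 3.00²) = 32.63 in^2
Retraction: pressure acts on the annular area.
P = F / A = 37000 lbf / A

P ≈ 1130 psi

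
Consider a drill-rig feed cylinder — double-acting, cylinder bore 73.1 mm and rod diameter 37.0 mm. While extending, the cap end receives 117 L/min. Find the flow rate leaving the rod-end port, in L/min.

Q_out ≈ 87.0 L/min

Cap-side area A_cap = π/4 × (73.1 mm)² = 4197 mm^2
Rod-side annular area A_ann = π/4 × (73.1² − 37.0²) = 3122 mm^2
Piston speed v = Q_in/A_cap; rod-end outflow Q_out = v × A_ann = Q_in × A_ann/A_cap.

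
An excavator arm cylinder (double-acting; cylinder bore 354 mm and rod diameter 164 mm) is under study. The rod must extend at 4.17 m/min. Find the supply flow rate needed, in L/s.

Q ≈ 6.84 L/s

Cap-side area A_cap = π/4 × (354 mm)² = 98420 mm^2
Q = A × v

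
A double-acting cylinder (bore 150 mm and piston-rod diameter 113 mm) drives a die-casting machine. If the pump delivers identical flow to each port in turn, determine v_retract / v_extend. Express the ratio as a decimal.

v_ret/v_ext ≈ 2.31

Cap-side area A_cap = π/4 × (150 mm)² = 17670 mm^2
Rod-side annular area A_ann = π/4 × (150² − 113²) = 7643 mm^2
For equal Q, v ∝ 1/A, so v_ret/v_ext = A_cap/A_ann.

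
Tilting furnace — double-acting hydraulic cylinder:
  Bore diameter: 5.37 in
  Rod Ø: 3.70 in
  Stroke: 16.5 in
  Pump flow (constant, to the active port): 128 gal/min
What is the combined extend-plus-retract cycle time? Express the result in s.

Cap-side area A_cap = π/4 × (5.37 in)² = 22.65 in^2
Rod-side annular area A_ann = π/4 × (5.37² − 3.70²) = 11.90 in^2
t_ext = A_cap·L/Q = 0.7583 s
t_ret = A_ann·L/Q = 0.3983 s
t_cycle = t_ext + t_ret

t ≈ 1.16 s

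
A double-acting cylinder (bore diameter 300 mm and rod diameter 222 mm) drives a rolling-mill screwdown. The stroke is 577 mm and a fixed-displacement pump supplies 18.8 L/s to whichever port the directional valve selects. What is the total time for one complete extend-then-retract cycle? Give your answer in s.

t ≈ 3.15 s

Cap-side area A_cap = π/4 × (300 mm)² = 70690 mm^2
Rod-side annular area A_ann = π/4 × (300² − 222²) = 31980 mm^2
t_ext = A_cap·L/Q = 2.169 s
t_ret = A_ann·L/Q = 0.9815 s
t_cycle = t_ext + t_ret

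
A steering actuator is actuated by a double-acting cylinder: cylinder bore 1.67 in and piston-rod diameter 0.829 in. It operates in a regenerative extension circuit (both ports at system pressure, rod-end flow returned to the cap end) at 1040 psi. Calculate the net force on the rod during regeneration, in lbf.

With equal pressure on both faces, forces on the annular region cancel; the net push is pressure × rod cross-section.
Rod cross-section A_rod = π/4 × (0.829 in)² = 0.5398 in^2
F = P × A_rod

F ≈ 561 lbf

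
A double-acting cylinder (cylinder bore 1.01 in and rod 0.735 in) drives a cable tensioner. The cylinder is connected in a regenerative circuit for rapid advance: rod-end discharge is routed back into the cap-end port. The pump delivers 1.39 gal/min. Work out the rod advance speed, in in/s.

v ≈ 12.6 in/s

In regeneration the rod-end outflow joins the pump flow into the cap end, so the net volume the pump must supply per unit advance equals the rod cross-section area.
Rod cross-section A_rod = π/4 × (0.735 in)² = 0.4243 in^2
v = Q_pump / A_rod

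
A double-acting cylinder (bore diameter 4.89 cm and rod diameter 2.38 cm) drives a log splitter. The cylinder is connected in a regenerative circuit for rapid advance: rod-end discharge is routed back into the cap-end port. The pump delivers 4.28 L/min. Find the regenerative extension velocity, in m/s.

v ≈ 0.160 m/s

In regeneration the rod-end outflow joins the pump flow into the cap end, so the net volume the pump must supply per unit advance equals the rod cross-section area.
Rod cross-section A_rod = π/4 × (2.38 cm)² = 4.449 cm^2
v = Q_pump / A_rod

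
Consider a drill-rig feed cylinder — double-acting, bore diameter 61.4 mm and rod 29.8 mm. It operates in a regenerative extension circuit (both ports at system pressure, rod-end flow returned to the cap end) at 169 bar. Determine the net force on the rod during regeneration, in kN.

With equal pressure on both faces, forces on the annular region cancel; the net push is pressure × rod cross-section.
Rod cross-section A_rod = π/4 × (29.8 mm)² = 697.5 mm^2
F = P × A_rod

F ≈ 11.8 kN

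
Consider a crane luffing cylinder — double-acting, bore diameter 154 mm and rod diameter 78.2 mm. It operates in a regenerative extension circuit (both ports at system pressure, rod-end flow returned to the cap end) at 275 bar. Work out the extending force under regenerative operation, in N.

With equal pressure on both faces, forces on the annular region cancel; the net push is pressure × rod cross-section.
Rod cross-section A_rod = π/4 × (78.2 mm)² = 4803 mm^2
F = P × A_rod

F ≈ 1.32e5 N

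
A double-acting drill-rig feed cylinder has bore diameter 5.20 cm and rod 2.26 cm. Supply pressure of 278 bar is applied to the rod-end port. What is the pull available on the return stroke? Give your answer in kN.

F ≈ 47.9 kN

Rod-side annular area A_ann = π/4 × (5.20² − 2.26²) = 17.23 cm^2
On retraction the pressure acts on the annular area (bore minus rod).
F = P × A_ann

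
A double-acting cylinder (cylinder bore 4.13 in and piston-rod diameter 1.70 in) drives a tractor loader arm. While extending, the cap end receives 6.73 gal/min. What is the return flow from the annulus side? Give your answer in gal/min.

Cap-side area A_cap = π/4 × (4.13 in)² = 13.40 in^2
Rod-side annular area A_ann = π/4 × (4.13² − 1.70²) = 11.13 in^2
Piston speed v = Q_in/A_cap; rod-end outflow Q_out = v × A_ann = Q_in × A_ann/A_cap.

Q_out ≈ 5.59 gal/min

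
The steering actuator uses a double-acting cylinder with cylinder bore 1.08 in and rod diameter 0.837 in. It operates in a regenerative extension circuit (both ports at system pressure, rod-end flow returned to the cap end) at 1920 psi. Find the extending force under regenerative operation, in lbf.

F ≈ 1060 lbf

With equal pressure on both faces, forces on the annular region cancel; the net push is pressure × rod cross-section.
Rod cross-section A_rod = π/4 × (0.837 in)² = 0.5502 in^2
F = P × A_rod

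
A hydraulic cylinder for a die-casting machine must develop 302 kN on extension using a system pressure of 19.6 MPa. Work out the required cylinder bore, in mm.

Extension force acts on the full piston face: F = P × (π/4)D².
D = √(4F / (πP)) = √(4 × 302 kN / (π × 19.6 MPa))

D ≈ 140 mm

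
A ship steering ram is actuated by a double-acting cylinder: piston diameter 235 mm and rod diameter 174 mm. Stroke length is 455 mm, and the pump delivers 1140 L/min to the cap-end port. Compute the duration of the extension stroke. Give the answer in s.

t ≈ 1.04 s

Cap-side area A_cap = π/4 × (235 mm)² = 43370 mm^2
Swept volume V = A × L; t = V / Q = A·L / Q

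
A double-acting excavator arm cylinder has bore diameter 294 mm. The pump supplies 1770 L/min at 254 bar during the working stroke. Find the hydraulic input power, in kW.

Hydraulic power = P × Q

W ≈ 749 kW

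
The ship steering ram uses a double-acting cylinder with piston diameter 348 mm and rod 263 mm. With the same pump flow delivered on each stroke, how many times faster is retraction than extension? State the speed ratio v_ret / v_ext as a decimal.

Cap-side area A_cap = π/4 × (348 mm)² = 95110 mm^2
Rod-side annular area A_ann = π/4 × (348² − 263²) = 40790 mm^2
For equal Q, v ∝ 1/A, so v_ret/v_ext = A_cap/A_ann.

v_ret/v_ext ≈ 2.33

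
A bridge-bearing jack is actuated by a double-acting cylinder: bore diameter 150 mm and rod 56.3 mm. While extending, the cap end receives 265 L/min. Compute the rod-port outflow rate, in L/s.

Q_out ≈ 3.79 L/s

Cap-side area A_cap = π/4 × (150 mm)² = 17670 mm^2
Rod-side annular area A_ann = π/4 × (150² − 56.3²) = 15180 mm^2
Piston speed v = Q_in/A_cap; rod-end outflow Q_out = v × A_ann = Q_in × A_ann/A_cap.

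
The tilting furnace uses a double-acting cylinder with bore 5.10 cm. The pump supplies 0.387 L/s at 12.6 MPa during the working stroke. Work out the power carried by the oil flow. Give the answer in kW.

Hydraulic power = P × Q

W ≈ 4.88 kW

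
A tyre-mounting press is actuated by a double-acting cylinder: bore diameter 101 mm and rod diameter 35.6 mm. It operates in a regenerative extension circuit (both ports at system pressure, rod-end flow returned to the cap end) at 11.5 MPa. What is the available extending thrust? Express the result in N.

F ≈ 11400 N

With equal pressure on both faces, forces on the annular region cancel; the net push is pressure × rod cross-section.
Rod cross-section A_rod = π/4 × (35.6 mm)² = 995.4 mm^2
F = P × A_rod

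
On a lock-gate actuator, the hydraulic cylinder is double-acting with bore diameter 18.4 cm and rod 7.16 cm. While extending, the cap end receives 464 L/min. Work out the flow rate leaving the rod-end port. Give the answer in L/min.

Cap-side area A_cap = π/4 × (18.4 cm)² = 265.9 cm^2
Rod-side annular area A_ann = π/4 × (18.4² − 7.16²) = 225.6 cm^2
Piston speed v = Q_in/A_cap; rod-end outflow Q_out = v × A_ann = Q_in × A_ann/A_cap.

Q_out ≈ 394 L/min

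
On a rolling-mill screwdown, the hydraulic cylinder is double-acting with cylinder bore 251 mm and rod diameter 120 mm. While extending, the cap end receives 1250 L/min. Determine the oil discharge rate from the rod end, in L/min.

Cap-side area A_cap = π/4 × (251 mm)² = 49480 mm^2
Rod-side annular area A_ann = π/4 × (251² − 120²) = 38170 mm^2
Piston speed v = Q_in/A_cap; rod-end outflow Q_out = v × A_ann = Q_in × A_ann/A_cap.

Q_out ≈ 964 L/min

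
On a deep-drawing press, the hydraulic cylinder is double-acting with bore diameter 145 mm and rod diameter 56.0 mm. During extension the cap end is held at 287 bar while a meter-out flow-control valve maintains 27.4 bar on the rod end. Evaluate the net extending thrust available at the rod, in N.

Cap-side area A_cap = π/4 × (145 mm)² = 16510 mm^2
Rod-side annular area A_ann = π/4 × (145² − 56.0²) = 14050 mm^2
Net thrust = P_cap·A_cap − P_rod·A_ann = 4.739e5 N − 38500 N

F ≈ 4.35e5 N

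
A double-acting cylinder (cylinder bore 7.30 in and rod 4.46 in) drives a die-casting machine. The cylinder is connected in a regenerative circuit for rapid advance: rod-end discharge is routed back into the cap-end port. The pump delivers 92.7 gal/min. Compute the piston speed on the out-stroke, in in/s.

In regeneration the rod-end outflow joins the pump flow into the cap end, so the net volume the pump must supply per unit advance equals the rod cross-section area.
Rod cross-section A_rod = π/4 × (4.46 in)² = 15.62 in^2
v = Q_pump / A_rod

v ≈ 22.8 in/s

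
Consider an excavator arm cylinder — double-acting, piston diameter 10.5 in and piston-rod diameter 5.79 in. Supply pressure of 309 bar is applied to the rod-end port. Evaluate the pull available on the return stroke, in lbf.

F ≈ 2.70e5 lbf

Rod-side annular area A_ann = π/4 × (10.5² − 5.79²) = 60.26 in^2
On retraction the pressure acts on the annular area (bore minus rod).
F = P × A_ann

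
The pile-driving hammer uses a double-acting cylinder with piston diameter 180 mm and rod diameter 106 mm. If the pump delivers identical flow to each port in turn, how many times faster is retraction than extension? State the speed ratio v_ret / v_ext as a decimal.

Cap-side area A_cap = π/4 × (180 mm)² = 25450 mm^2
Rod-side annular area A_ann = π/4 × (180² − 106²) = 16620 mm^2
For equal Q, v ∝ 1/A, so v_ret/v_ext = A_cap/A_ann.

v_ret/v_ext ≈ 1.53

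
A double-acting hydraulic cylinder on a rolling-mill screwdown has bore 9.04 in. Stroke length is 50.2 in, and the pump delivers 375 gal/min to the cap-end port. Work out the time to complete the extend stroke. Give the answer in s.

Cap-side area A_cap = π/4 × (9.04 in)² = 64.18 in^2
Swept volume V = A × L; t = V / Q = A·L / Q

t ≈ 2.23 s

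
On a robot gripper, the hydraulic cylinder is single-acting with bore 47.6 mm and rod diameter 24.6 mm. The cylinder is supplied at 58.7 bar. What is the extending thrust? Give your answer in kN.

Cap-side area A_cap = π/4 × (47.6 mm)² = 1780 mm^2
F = P × A_cap = 58.7 bar × A_cap

F ≈ 10.4 kN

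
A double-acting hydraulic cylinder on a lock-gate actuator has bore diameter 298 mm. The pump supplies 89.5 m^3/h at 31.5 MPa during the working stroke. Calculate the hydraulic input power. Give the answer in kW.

Hydraulic power = P × Q

W ≈ 783 kW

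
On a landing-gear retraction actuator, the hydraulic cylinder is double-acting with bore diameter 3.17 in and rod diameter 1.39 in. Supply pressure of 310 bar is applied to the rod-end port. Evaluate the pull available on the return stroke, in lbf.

Rod-side annular area A_ann = π/4 × (3.17² − 1.39²) = 6.375 in^2
On retraction the pressure acts on the annular area (bore minus rod).
F = P × A_ann

F ≈ 28700 lbf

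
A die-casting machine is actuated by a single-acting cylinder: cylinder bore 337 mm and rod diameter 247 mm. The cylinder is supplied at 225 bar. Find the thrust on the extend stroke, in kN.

F ≈ 2010 kN

Cap-side area A_cap = π/4 × (337 mm)² = 89200 mm^2
F = P × A_cap = 225 bar × A_cap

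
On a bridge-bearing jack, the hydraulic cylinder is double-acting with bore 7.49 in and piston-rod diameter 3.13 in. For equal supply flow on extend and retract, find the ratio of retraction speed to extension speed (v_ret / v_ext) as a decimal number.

Cap-side area A_cap = π/4 × (7.49 in)² = 44.06 in^2
Rod-side annular area A_ann = π/4 × (7.49² − 3.13²) = 36.37 in^2
For equal Q, v ∝ 1/A, so v_ret/v_ext = A_cap/A_ann.

v_ret/v_ext ≈ 1.21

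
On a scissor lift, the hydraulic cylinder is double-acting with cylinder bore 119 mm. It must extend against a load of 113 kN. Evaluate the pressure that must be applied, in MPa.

P ≈ 10.2 MPa

Cap-side area A_cap = π/4 × (119 mm)² = 11120 mm^2
P = F / A = 113 kN / A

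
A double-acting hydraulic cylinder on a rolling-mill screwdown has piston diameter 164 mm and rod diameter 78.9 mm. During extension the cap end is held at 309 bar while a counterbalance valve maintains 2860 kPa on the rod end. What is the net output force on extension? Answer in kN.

Cap-side area A_cap = π/4 × (164 mm)² = 21120 mm^2
Rod-side annular area A_ann = π/4 × (164² − 78.9²) = 16230 mm^2
Net thrust = P_cap·A_cap − P_rod·A_ann = 652.7 kN − 46.43 kN

F ≈ 606 kN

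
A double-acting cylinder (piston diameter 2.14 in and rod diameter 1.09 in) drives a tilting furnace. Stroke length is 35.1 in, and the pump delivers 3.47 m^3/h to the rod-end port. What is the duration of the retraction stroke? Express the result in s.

t ≈ 1.59 s

Rod-side annular area A_ann = π/4 × (2.14² − 1.09²) = 2.664 in^2
Swept volume V = A × L; t = V / Q = A·L / Q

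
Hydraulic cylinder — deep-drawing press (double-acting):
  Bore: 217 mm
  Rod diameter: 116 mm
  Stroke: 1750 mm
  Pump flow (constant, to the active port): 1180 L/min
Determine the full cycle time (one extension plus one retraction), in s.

Cap-side area A_cap = π/4 × (217 mm)² = 36980 mm^2
Rod-side annular area A_ann = π/4 × (217² − 116²) = 26420 mm^2
t_ext = A_cap·L/Q = 3.291 s
t_ret = A_ann·L/Q = 2.351 s
t_cycle = t_ext + t_ret

t ≈ 5.64 s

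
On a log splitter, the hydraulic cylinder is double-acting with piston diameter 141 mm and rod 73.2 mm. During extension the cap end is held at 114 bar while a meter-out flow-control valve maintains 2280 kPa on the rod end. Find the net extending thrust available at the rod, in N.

F ≈ 1.52e5 N

Cap-side area A_cap = π/4 × (141 mm)² = 15610 mm^2
Rod-side annular area A_ann = π/4 × (141² − 73.2²) = 11410 mm^2
Net thrust = P_cap·A_cap − P_rod·A_ann = 1.780e5 N − 26010 N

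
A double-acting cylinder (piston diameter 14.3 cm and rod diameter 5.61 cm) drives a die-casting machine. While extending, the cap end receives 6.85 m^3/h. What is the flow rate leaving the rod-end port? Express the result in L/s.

Cap-side area A_cap = π/4 × (14.3 cm)² = 160.6 cm^2
Rod-side annular area A_ann = π/4 × (14.3² − 5.61²) = 135.9 cm^2
Piston speed v = Q_in/A_cap; rod-end outflow Q_out = v × A_ann = Q_in × A_ann/A_cap.

Q_out ≈ 1.61 L/s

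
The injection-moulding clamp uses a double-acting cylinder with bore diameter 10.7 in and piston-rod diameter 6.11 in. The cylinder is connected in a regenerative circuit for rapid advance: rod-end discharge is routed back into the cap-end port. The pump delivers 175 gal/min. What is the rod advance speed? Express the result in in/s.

In regeneration the rod-end outflow joins the pump flow into the cap end, so the net volume the pump must supply per unit advance equals the rod cross-section area.
Rod cross-section A_rod = π/4 × (6.11 in)² = 29.32 in^2
v = Q_pump / A_rod

v ≈ 23.0 in/s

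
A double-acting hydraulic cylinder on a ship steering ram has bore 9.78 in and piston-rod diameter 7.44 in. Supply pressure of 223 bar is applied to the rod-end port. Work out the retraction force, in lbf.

Rod-side annular area A_ann = π/4 × (9.78² − 7.44²) = 31.65 in^2
On retraction the pressure acts on the annular area (bore minus rod).
F = P × A_ann

F ≈ 1.02e5 lbf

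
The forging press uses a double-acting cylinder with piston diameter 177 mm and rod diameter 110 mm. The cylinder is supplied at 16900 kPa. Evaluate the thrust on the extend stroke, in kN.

Cap-side area A_cap = π/4 × (177 mm)² = 24610 mm^2
F = P × A_cap = 16900 kPa × A_cap

F ≈ 416 kN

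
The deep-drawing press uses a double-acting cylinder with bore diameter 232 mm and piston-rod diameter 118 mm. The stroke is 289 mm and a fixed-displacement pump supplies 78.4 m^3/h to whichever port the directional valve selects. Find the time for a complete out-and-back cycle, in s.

Cap-side area A_cap = π/4 × (232 mm)² = 42270 mm^2
Rod-side annular area A_ann = π/4 × (232² − 118²) = 31340 mm^2
t_ext = A_cap·L/Q = 0.5610 s
t_ret = A_ann·L/Q = 0.4159 s
t_cycle = t_ext + t_ret

t ≈ 0.977 s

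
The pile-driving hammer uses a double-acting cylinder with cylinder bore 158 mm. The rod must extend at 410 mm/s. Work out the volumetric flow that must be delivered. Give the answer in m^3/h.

Q ≈ 28.9 m^3/h

Cap-side area A_cap = π/4 × (158 mm)² = 19610 mm^2
Q = A × v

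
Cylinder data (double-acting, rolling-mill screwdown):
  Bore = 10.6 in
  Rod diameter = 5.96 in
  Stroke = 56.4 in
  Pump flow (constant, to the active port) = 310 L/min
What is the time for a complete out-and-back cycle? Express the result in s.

Cap-side area A_cap = π/4 × (10.6 in)² = 88.25 in^2
Rod-side annular area A_ann = π/4 × (10.6² − 5.96²) = 60.35 in^2
t_ext = A_cap·L/Q = 15.79 s
t_ret = A_ann·L/Q = 10.80 s
t_cycle = t_ext + t_ret

t ≈ 26.6 s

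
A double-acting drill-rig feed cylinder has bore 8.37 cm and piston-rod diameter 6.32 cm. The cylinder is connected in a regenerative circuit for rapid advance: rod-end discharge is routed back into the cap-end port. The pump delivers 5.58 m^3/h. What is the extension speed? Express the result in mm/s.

In regeneration the rod-end outflow joins the pump flow into the cap end, so the net volume the pump must supply per unit advance equals the rod cross-section area.
Rod cross-section A_rod = π/4 × (6.32 cm)² = 31.37 cm^2
v = Q_pump / A_rod

v ≈ 494 mm/s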